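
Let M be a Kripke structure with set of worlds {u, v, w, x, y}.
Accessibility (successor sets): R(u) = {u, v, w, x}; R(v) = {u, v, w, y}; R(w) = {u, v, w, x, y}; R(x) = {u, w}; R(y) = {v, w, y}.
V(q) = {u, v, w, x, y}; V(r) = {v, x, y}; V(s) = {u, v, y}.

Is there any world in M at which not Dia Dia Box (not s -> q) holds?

Let φ = not Dia Dia Box (not s -> q). Evaluate φ at each world:
  u (successors {u, v, w, x}): φ is false.
  v (successors {u, v, w, y}): φ is false.
  w (successors {u, v, w, x, y}): φ is false.
  x (successors {u, w}): φ is false.
  y (successors {v, w, y}): φ is false.
For instance, at w:
  At w: Dia Dia Box (not s -> q) is true, so not Dia Dia Box (not s -> q) is false.
    At w: Dia Dia Box (not s -> q) requires Dia Box (not s -> q) at some successor in {u, v, w, x, y}.
      Dia Box (not s -> q) holds at u, so Dia Dia Box (not s -> q) is true at w.

No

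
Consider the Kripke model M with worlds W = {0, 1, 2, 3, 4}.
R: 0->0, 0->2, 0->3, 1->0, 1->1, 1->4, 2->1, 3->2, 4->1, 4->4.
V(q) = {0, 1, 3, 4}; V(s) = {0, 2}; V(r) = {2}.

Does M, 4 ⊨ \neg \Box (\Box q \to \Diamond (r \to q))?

No

At 4: \Box (\Box q \to \Diamond (r \to q)) is true, so \neg \Box (\Box q \to \Diamond (r \to q)) is false.
  At 4: \Box (\Box q \to \Diamond (r \to q)) requires \Box q \to \Diamond (r \to q) at every successor {1, 4}.
      At 1: \Box q is true, \Diamond (r \to q) is true, so \Box q \to \Diamond (r \to q) is true.
      At 4: \Box q is true, \Diamond (r \to q) is true, so \Box q \to \Diamond (r \to q) is true.
  So \Box (\Box q \to \Diamond (r \to q)) is true at 4.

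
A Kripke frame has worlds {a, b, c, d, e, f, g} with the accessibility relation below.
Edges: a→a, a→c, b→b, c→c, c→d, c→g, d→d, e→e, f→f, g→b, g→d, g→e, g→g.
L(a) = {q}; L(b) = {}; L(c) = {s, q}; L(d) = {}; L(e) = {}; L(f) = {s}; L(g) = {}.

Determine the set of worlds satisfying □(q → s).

Let φ = □(q → s). Evaluate φ at each world:
  a (successors {a, c}): φ is false.
  b (successors {b}): φ is true.
  c (successors {c, d, g}): φ is true.
  d (successors {d}): φ is true.
  e (successors {e}): φ is true.
  f (successors {f}): φ is true.
  g (successors {b, d, e, g}): φ is true.
For instance, at f:
  At f: □(q → s) requires q → s at every successor {f}.
    At f: q → s is true.
  So □(q → s) is true at f.
Satisfying worlds: {b, c, d, e, f, g}

b, c, d, e, f, g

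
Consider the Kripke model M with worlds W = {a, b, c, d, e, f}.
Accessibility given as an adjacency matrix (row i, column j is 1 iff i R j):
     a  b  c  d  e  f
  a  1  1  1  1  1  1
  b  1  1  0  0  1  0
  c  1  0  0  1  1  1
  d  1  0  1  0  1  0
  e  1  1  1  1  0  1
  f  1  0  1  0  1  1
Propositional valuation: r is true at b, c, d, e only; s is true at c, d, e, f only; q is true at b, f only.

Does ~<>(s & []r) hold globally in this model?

Let φ = ~<>(s & []r). Evaluate φ at each world:
  a (successors {a, b, c, d, e, f}): φ is true.
  b (successors {a, b, e}): φ is true.
  c (successors {a, d, e, f}): φ is true.
  d (successors {a, c, e}): φ is true.
  e (successors {a, b, c, d, f}): φ is true.
  f (successors {a, c, e, f}): φ is true.
For instance, at d:
  At d: <>(s & []r) is false, so ~<>(s & []r) is true.
    At d: <>(s & []r) requires s & []r at some successor in {a, c, e}.
      At a: s & []r is false.
      At c: s & []r is false.
      At e: s & []r is false.
    So <>(s & []r) is false at d.

Yes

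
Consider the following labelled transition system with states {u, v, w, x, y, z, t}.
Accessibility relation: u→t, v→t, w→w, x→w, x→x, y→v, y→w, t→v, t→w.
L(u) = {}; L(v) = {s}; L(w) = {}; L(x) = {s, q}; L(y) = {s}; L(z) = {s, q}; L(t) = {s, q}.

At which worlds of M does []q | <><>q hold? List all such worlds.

Let φ = []q | <><>q. Evaluate φ at each world:
  u (successors {t}): φ is true.
  v (successors {t}): φ is true.
  w (successors {w}): φ is false.
  x (successors {w, x}): φ is true.
  y (successors {v, w}): φ is true.
  z (successors ∅): φ is true.
  t (successors {v, w}): φ is true.
For instance, at x:
  At x: []q is false, <><>q is true, so []q | <><>q is true.
    At x: []q requires q at every successor {w, x}.
      q fails at w, so []q is false at x.
    At x: <><>q requires <>q at some successor in {w, x}.
      <>q holds at x, so <><>q is true at x.
Satisfying worlds: {u, v, x, y, z, t}

u, v, x, y, z, t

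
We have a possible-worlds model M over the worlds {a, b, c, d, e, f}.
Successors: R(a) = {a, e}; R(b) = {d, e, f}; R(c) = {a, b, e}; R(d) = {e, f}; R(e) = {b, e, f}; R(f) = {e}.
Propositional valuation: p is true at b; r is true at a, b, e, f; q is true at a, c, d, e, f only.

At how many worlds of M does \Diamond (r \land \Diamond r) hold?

6

Recall that \Diamond ψ holds at a world iff ψ holds at some accessible world.
Let φ = \Diamond (r \land \Diamond r). Evaluate φ at each world:
  a (successors {a, e}): φ is true.
  b (successors {d, e, f}): φ is true.
  c (successors {a, b, e}): φ is true.
  d (successors {e, f}): φ is true.
  e (successors {b, e, f}): φ is true.
  f (successors {e}): φ is true.
For instance, at b:
  At b: \Diamond (r \land \Diamond r) requires r \land \Diamond r at some successor in {d, e, f}.
    r \land \Diamond r holds at e, so \Diamond (r \land \Diamond r) is true at b.
      At e: r is true, \Diamond r is true, so r \land \Diamond r is true.
Satisfying worlds: {a, b, c, d, e, f}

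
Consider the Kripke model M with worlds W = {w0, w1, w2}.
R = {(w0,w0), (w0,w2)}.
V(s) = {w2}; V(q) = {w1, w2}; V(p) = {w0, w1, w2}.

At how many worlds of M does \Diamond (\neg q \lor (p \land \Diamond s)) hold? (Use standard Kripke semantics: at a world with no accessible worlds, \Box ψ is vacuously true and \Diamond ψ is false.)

Let φ = \Diamond (\neg q \lor (p \land \Diamond s)). Evaluate φ at each world:
  w0 (successors {w0, w2}): φ is true.
  w1 (successors ∅): φ is false.
  w2 (successors ∅): φ is false.
For instance, at w0:
  At w0: \Diamond (\neg q \lor (p \land \Diamond s)) requires \neg q \lor (p \land \Diamond s) at some successor in {w0, w2}.
    \neg q \lor (p \land \Diamond s) holds at w0, so \Diamond (\neg q \lor (p \land \Diamond s)) is true at w0.
      At w0: \neg q is true, p \land \Diamond s is true, so \neg q \lor (p \land \Diamond s) is true.
Satisfying worlds: {w0}

1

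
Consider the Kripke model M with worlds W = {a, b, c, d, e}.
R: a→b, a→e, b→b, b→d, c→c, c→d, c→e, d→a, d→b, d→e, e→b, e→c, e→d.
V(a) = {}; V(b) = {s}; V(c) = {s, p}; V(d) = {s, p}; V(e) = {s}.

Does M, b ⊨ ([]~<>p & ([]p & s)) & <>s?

At b: []~<>p & ([]p & s) is false, <>s is true, so ([]~<>p & ([]p & s)) & <>s is false.
  At b: []~<>p is false, []p & s is false, so []~<>p & ([]p & s) is false.
    At b: []~<>p requires ~<>p at every successor {b, d}.
      ~<>p fails at b, so []~<>p is false at b.
    At b: []p is false, s is true, so []p & s is false.
      At b: []p requires p at every successor {b, d}.
        p fails at b, so []p is false at b.
  At b: <>s requires s at some successor in {b, d}.
    s holds at b, so <>s is true at b.

No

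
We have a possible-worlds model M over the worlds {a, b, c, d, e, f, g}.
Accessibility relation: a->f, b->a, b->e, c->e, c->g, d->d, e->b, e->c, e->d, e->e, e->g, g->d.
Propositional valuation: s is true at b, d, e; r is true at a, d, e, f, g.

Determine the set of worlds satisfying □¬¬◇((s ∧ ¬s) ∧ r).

Let φ = □¬¬◇((s ∧ ¬s) ∧ r). Evaluate φ at each world:
  a (successors {f}): φ is false.
  b (successors {a, e}): φ is false.
  c (successors {e, g}): φ is false.
  d (successors {d}): φ is false.
  e (successors {b, c, d, e, g}): φ is false.
  f (successors ∅): φ is true.
  g (successors {d}): φ is false.
For instance, at b:
  At b: □¬¬◇((s ∧ ¬s) ∧ r) requires ¬¬◇((s ∧ ¬s) ∧ r) at every successor {a, e}.
    ¬¬◇((s ∧ ¬s) ∧ r) fails at a, so □¬¬◇((s ∧ ¬s) ∧ r) is false at b.
      At a: ¬◇((s ∧ ¬s) ∧ r) is true, so ¬¬◇((s ∧ ¬s) ∧ r) is false.
Satisfying worlds: {f}

f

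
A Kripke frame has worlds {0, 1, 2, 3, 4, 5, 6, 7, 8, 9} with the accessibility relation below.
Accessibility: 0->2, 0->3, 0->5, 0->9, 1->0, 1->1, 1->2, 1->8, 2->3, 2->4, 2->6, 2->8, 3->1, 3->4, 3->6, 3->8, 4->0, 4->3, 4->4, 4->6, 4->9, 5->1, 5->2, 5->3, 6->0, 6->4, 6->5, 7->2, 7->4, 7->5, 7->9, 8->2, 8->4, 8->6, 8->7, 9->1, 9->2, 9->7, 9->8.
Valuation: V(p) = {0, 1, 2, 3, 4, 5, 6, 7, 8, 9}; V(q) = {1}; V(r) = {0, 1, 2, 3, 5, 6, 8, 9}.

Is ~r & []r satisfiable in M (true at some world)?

Let φ = ~r & []r. Evaluate φ at each world:
  0 (successors {2, 3, 5, 9}): φ is false.
  1 (successors {0, 1, 2, 8}): φ is false.
  2 (successors {3, 4, 6, 8}): φ is false.
  3 (successors {1, 4, 6, 8}): φ is false.
  4 (successors {0, 3, 4, 6, 9}): φ is false.
  5 (successors {1, 2, 3}): φ is false.
  6 (successors {0, 4, 5}): φ is false.
  7 (successors {2, 4, 5, 9}): φ is false.
  8 (successors {2, 4, 6, 7}): φ is false.
  9 (successors {1, 2, 7, 8}): φ is false.
For instance, at 8:
  At 8: ~r is false, []r is false, so ~r & []r is false.
    At 8: []r requires r at every successor {2, 4, 6, 7}.
      r fails at 4, so []r is false at 8.

No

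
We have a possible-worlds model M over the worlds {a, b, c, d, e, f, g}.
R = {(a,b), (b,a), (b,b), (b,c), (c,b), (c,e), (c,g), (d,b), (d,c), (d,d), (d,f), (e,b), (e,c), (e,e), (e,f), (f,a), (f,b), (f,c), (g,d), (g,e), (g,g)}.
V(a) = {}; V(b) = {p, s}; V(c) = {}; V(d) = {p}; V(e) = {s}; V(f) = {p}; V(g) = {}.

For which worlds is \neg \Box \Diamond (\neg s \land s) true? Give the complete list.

Let φ = \neg \Box \Diamond (\neg s \land s). Evaluate φ at each world:
  a (successors {b}): φ is true.
  b (successors {a, b, c}): φ is true.
  c (successors {b, e, g}): φ is true.
  d (successors {b, c, d, f}): φ is true.
  e (successors {b, c, e, f}): φ is true.
  f (successors {a, b, c}): φ is true.
  g (successors {d, e, g}): φ is true.
For instance, at f:
  At f: \Box \Diamond (\neg s \land s) is false, so \neg \Box \Diamond (\neg s \land s) is true.
    At f: \Box \Diamond (\neg s \land s) requires \Diamond (\neg s \land s) at every successor {a, b, c}.
      \Diamond (\neg s \land s) fails at a, so \Box \Diamond (\neg s \land s) is false at f.
Satisfying worlds: {a, b, c, d, e, f, g}

a, b, c, d, e, f, g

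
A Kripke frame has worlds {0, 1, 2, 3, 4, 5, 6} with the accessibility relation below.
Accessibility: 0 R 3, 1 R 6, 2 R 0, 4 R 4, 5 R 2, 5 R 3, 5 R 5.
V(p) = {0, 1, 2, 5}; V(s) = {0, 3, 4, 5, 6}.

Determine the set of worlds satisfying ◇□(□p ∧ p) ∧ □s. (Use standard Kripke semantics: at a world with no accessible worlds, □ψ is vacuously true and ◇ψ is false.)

0, 1

Let φ = ◇□(□p ∧ p) ∧ □s. Evaluate φ at each world:
  0 (successors {3}): φ is true.
  1 (successors {6}): φ is true.
  2 (successors {0}): φ is false.
  3 (successors ∅): φ is false.
  4 (successors {4}): φ is false.
  5 (successors {2, 3, 5}): φ is false.
  6 (successors ∅): φ is false.
For instance, at 4:
  At 4: ◇□(□p ∧ p) is false, □s is true, so ◇□(□p ∧ p) ∧ □s is false.
    At 4: ◇□(□p ∧ p) requires □(□p ∧ p) at some successor in {4}.
      At 4: □(□p ∧ p) is false.
    So ◇□(□p ∧ p) is false at 4.
    At 4: □s requires s at every successor {4}.
      At 4: s is true.
    So □s is true at 4.
Satisfying worlds: {0, 1}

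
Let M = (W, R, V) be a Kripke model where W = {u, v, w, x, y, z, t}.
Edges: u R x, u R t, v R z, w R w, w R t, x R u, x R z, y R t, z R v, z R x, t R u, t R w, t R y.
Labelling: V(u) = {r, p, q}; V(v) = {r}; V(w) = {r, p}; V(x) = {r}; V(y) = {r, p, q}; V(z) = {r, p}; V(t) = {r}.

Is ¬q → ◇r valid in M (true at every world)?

Yes

Let φ = ¬q → ◇r. Evaluate φ at each world:
  u (successors {x, t}): φ is true.
  v (successors {z}): φ is true.
  w (successors {w, t}): φ is true.
  x (successors {u, z}): φ is true.
  y (successors {t}): φ is true.
  z (successors {v, x}): φ is true.
  t (successors {u, w, y}): φ is true.
For instance, at v:
  At v: ¬q is true, ◇r is true, so ¬q → ◇r is true.
    At v: ◇r requires r at some successor in {z}.
      r holds at z, so ◇r is true at v.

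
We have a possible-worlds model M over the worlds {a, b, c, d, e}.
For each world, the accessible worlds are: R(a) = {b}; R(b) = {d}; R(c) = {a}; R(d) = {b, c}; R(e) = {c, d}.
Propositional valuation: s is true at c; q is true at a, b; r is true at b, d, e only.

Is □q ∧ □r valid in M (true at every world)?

No

Let φ = □q ∧ □r. Evaluate φ at each world:
  a (successors {b}): φ is true.
  b (successors {d}): φ is false.
  c (successors {a}): φ is false.
  d (successors {b, c}): φ is false.
  e (successors {c, d}): φ is false.
Detail at b (counterexample):
  At b: □q is false, □r is true, so □q ∧ □r is false.
    At b: □q requires q at every successor {d}.
      q fails at d, so □q is false at b.
    At b: □r requires r at every successor {d}.
      At d: r is true.
    So □r is true at b.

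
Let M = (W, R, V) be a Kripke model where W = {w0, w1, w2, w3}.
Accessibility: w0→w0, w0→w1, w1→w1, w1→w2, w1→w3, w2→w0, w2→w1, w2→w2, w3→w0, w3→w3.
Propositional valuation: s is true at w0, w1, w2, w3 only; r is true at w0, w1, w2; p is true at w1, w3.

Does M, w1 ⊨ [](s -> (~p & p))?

No

At w1: [](s -> (~p & p)) requires s -> (~p & p) at every successor {w1, w2, w3}.
  s -> (~p & p) fails at w1, so [](s -> (~p & p)) is false at w1.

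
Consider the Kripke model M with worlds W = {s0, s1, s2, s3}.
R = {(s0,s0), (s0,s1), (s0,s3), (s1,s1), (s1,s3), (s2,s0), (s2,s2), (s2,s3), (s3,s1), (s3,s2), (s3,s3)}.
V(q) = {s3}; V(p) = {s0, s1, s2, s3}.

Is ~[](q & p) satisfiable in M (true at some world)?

Yes

Recall that []ψ holds at a world iff ψ holds at every accessible world, and <>ψ holds iff ψ holds at some accessible world.
Let φ = ~[](q & p). Evaluate φ at each world:
  s0 (successors {s0, s1, s3}): φ is true.
  s1 (successors {s1, s3}): φ is true.
  s2 (successors {s0, s2, s3}): φ is true.
  s3 (successors {s1, s2, s3}): φ is true.
Detail at s0 (witness):
  At s0: [](q & p) is false, so ~[](q & p) is true.
    At s0: [](q & p) requires q & p at every successor {s0, s1, s3}.
      q & p fails at s0, so [](q & p) is false at s0.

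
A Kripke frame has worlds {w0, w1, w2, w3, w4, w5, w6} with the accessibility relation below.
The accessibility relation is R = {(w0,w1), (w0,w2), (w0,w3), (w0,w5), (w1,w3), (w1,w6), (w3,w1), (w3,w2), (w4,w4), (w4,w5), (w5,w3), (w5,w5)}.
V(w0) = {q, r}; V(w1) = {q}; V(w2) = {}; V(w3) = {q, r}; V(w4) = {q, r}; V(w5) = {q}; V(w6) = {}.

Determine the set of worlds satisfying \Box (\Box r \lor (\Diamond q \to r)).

Let φ = \Box (\Box r \lor (\Diamond q \to r)). Evaluate φ at each world:
  w0 (successors {w1, w2, w3, w5}): φ is false.
  w1 (successors {w3, w6}): φ is true.
  w2 (successors ∅): φ is true.
  w3 (successors {w1, w2}): φ is false.
  w4 (successors {w4, w5}): φ is false.
  w5 (successors {w3, w5}): φ is false.
  w6 (successors ∅): φ is true.
For instance, at w5:
  At w5: \Box (\Box r \lor (\Diamond q \to r)) requires \Box r \lor (\Diamond q \to r) at every successor {w3, w5}.
    \Box r \lor (\Diamond q \to r) fails at w5, so \Box (\Box r \lor (\Diamond q \to r)) is false at w5.
      At w5: \Box r is false, \Diamond q \to r is false, so \Box r \lor (\Diamond q \to r) is false.
Satisfying worlds: {w1, w2, w6}

w1, w2, w6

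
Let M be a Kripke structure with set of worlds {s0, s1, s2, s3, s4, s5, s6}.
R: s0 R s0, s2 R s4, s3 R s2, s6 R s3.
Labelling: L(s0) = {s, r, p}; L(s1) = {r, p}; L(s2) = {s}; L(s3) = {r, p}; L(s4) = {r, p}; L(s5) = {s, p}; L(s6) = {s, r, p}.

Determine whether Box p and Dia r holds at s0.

At s0: Box p is true, Dia r is true, so Box p and Dia r is true.
  At s0: Box p requires p at every successor {s0}.
    At s0: p is true.
  So Box p is true at s0.
  At s0: Dia r requires r at some successor in {s0}.
    r holds at s0, so Dia r is true at s0.

Yes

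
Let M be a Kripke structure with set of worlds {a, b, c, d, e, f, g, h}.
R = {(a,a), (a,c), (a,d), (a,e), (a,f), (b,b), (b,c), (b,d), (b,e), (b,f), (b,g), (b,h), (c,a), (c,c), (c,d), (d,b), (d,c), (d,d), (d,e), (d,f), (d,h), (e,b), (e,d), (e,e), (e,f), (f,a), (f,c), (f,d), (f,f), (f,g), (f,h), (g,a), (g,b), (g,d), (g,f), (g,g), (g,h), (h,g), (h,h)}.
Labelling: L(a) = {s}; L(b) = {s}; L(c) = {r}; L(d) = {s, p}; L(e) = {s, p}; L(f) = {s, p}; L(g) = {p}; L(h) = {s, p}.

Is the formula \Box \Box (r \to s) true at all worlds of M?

Recall that \Box ψ holds at a world iff ψ holds at every accessible world, and \Diamond ψ holds iff ψ holds at some accessible world.
Let φ = \Box \Box (r \to s). Evaluate φ at each world:
  a (successors {a, c, d, e, f}): φ is false.
  b (successors {b, c, d, e, f, g, h}): φ is false.
  c (successors {a, c, d}): φ is false.
  d (successors {b, c, d, e, f, h}): φ is false.
  e (successors {b, d, e, f}): φ is false.
  f (successors {a, c, d, f, g, h}): φ is false.
  g (successors {a, b, d, f, g, h}): φ is false.
  h (successors {g, h}): φ is true.
Detail at a (counterexample):
  At a: \Box \Box (r \to s) requires \Box (r \to s) at every successor {a, c, d, e, f}.
    \Box (r \to s) fails at a, so \Box \Box (r \to s) is false at a.
      At a: \Box (r \to s) requires r \to s at every successor {a, c, d, e, f}.
        r \to s fails at c, so \Box (r \to s) is false at a.

No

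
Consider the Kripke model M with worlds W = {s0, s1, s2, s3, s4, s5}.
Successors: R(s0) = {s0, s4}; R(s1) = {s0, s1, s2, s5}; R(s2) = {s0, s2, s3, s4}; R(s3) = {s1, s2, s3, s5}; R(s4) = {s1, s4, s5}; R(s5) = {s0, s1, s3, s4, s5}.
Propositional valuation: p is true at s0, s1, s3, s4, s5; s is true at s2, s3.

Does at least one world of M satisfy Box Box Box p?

No

Recall that Box ψ holds at a world iff ψ holds at every accessible world, and Dia ψ holds iff ψ holds at some accessible world.
Let φ = Box Box Box p. Evaluate φ at each world:
  s0 (successors {s0, s4}): φ is false.
  s1 (successors {s0, s1, s2, s5}): φ is false.
  s2 (successors {s0, s2, s3, s4}): φ is false.
  s3 (successors {s1, s2, s3, s5}): φ is false.
  s4 (successors {s1, s4, s5}): φ is false.
  s5 (successors {s0, s1, s3, s4, s5}): φ is false.
For instance, at s5:
  At s5: Box Box Box p requires Box Box p at every successor {s0, s1, s3, s4, s5}.
    Box Box p fails at s1, so Box Box Box p is false at s5.
      At s1: Box Box p requires Box p at every successor {s0, s1, s2, s5}.
        Box p fails at s1, so Box Box p is false at s1.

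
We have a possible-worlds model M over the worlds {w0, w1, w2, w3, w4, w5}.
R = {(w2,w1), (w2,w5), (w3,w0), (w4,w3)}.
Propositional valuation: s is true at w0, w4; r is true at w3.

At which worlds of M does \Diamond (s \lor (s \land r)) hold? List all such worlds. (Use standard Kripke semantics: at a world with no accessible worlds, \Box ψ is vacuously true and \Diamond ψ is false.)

Recall that \Diamond ψ holds at a world iff ψ holds at some accessible world.
Let φ = \Diamond (s \lor (s \land r)). Evaluate φ at each world:
  w0 (successors ∅): φ is false.
  w1 (successors ∅): φ is false.
  w2 (successors {w1, w5}): φ is false.
  w3 (successors {w0}): φ is true.
  w4 (successors {w3}): φ is false.
  w5 (successors ∅): φ is false.
For instance, at w3:
  At w3: \Diamond (s \lor (s \land r)) requires s \lor (s \land r) at some successor in {w0}.
    s \lor (s \land r) holds at w0, so \Diamond (s \lor (s \land r)) is true at w3.
Satisfying worlds: {w3}

w3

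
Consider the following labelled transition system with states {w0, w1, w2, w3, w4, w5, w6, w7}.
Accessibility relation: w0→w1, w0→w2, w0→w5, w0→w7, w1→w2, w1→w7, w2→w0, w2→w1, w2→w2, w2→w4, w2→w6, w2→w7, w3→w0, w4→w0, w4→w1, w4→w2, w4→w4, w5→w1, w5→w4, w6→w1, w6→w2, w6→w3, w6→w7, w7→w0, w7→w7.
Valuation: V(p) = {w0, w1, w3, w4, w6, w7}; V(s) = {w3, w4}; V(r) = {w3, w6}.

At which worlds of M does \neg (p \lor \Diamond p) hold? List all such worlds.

Recall that \Diamond ψ holds at a world iff ψ holds at some accessible world.
Let φ = \neg (p \lor \Diamond p). Evaluate φ at each world:
  w0 (successors {w1, w2, w5, w7}): φ is false.
  w1 (successors {w2, w7}): φ is false.
  w2 (successors {w0, w1, w2, w4, w6, w7}): φ is false.
  w3 (successors {w0}): φ is false.
  w4 (successors {w0, w1, w2, w4}): φ is false.
  w5 (successors {w1, w4}): φ is false.
  w6 (successors {w1, w2, w3, w7}): φ is false.
  w7 (successors {w0, w7}): φ is false.
For instance, at w6:
  At w6: p \lor \Diamond p is true, so \neg (p \lor \Diamond p) is false.
    At w6: p is true, \Diamond p is true, so p \lor \Diamond p is true.
      At w6: \Diamond p requires p at some successor in {w1, w2, w3, w7}.
        p holds at w1, so \Diamond p is true at w6.
Satisfying worlds: none.

none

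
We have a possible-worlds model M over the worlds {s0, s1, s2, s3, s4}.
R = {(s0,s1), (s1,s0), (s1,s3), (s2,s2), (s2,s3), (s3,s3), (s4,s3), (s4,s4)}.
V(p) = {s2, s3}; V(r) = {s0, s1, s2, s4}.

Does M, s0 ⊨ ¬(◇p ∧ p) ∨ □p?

At s0: ¬(◇p ∧ p) is true, □p is false, so ¬(◇p ∧ p) ∨ □p is true.
  At s0: ◇p ∧ p is false, so ¬(◇p ∧ p) is true.
    At s0: ◇p is false, p is false, so ◇p ∧ p is false.
      At s0: ◇p requires p at some successor in {s1}.
        At s1: p is false.
      So ◇p is false at s0.
  At s0: □p requires p at every successor {s1}.
    p fails at s1, so □p is false at s0.

Yes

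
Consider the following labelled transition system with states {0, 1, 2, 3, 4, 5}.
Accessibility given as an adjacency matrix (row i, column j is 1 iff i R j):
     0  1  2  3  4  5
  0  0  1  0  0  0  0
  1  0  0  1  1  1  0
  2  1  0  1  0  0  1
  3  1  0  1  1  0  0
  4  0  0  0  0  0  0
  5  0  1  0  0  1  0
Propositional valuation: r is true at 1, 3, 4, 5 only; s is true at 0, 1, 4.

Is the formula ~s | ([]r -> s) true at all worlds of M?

Let φ = ~s | ([]r -> s). Evaluate φ at each world:
  0 (successors {1}): φ is true.
  1 (successors {2, 3, 4}): φ is true.
  2 (successors {0, 2, 5}): φ is true.
  3 (successors {0, 2, 3}): φ is true.
  4 (successors ∅): φ is true.
  5 (successors {1, 4}): φ is true.
For instance, at 2:
  At 2: ~s is true, []r -> s is true, so ~s | ([]r -> s) is true.
    At 2: []r is false, s is false, so []r -> s is true.
      At 2: []r requires r at every successor {0, 2, 5}.
        r fails at 0, so []r is false at 2.

Yes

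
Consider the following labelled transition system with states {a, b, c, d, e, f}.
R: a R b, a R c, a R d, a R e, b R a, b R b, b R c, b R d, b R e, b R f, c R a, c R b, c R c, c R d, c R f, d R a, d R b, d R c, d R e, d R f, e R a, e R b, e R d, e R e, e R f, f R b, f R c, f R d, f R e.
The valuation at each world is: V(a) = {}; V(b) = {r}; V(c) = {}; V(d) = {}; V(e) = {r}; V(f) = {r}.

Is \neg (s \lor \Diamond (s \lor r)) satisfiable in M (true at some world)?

No

Let φ = \neg (s \lor \Diamond (s \lor r)). Evaluate φ at each world:
  a (successors {b, c, d, e}): φ is false.
  b (successors {a, b, c, d, e, f}): φ is false.
  c (successors {a, b, c, d, f}): φ is false.
  d (successors {a, b, c, e, f}): φ is false.
  e (successors {a, b, d, e, f}): φ is false.
  f (successors {b, c, d, e}): φ is false.
For instance, at c:
  At c: s \lor \Diamond (s \lor r) is true, so \neg (s \lor \Diamond (s \lor r)) is false.
    At c: s is false, \Diamond (s \lor r) is true, so s \lor \Diamond (s \lor r) is true.
      At c: \Diamond (s \lor r) requires s \lor r at some successor in {a, b, c, d, f}.
        s \lor r holds at b, so \Diamond (s \lor r) is true at c.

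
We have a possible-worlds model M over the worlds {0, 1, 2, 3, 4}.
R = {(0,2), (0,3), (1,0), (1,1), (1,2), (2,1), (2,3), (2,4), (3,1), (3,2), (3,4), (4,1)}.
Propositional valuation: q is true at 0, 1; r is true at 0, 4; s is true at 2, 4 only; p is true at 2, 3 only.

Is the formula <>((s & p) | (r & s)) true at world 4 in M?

At 4: <>((s & p) | (r & s)) requires (s & p) | (r & s) at some successor in {1}.
  At 1: (s & p) | (r & s) is false.
So <>((s & p) | (r & s)) is false at 4.

No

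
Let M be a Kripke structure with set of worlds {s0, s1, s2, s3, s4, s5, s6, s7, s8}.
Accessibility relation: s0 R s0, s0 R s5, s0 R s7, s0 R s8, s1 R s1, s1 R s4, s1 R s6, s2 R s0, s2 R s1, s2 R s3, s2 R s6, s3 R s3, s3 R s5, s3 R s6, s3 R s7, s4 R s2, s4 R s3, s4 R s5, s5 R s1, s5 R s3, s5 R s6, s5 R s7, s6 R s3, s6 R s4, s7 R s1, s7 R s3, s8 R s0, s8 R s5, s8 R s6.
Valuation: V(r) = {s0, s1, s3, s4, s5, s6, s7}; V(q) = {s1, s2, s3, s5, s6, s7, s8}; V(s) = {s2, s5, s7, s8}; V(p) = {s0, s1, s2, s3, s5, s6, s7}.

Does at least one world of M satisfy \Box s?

Let φ = \Box s. Evaluate φ at each world:
  s0 (successors {s0, s5, s7, s8}): φ is false.
  s1 (successors {s1, s4, s6}): φ is false.
  s2 (successors {s0, s1, s3, s6}): φ is false.
  s3 (successors {s3, s5, s6, s7}): φ is false.
  s4 (successors {s2, s3, s5}): φ is false.
  s5 (successors {s1, s3, s6, s7}): φ is false.
  s6 (successors {s3, s4}): φ is false.
  s7 (successors {s1, s3}): φ is false.
  s8 (successors {s0, s5, s6}): φ is false.
For instance, at s7:
  At s7: \Box s requires s at every successor {s1, s3}.
    s fails at s1, so \Box s is false at s7.

No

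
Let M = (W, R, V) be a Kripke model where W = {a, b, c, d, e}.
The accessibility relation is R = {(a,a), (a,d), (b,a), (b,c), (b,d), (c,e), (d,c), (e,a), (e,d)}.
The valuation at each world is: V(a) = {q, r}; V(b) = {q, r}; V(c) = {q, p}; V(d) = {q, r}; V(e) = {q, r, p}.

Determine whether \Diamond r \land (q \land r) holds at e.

Recall that \Diamond ψ holds at a world iff ψ holds at some accessible world.
At e: \Diamond r is true, q \land r is true, so \Diamond r \land (q \land r) is true.
  At e: \Diamond r requires r at some successor in {a, d}.
    r holds at a, so \Diamond r is true at e.

Yes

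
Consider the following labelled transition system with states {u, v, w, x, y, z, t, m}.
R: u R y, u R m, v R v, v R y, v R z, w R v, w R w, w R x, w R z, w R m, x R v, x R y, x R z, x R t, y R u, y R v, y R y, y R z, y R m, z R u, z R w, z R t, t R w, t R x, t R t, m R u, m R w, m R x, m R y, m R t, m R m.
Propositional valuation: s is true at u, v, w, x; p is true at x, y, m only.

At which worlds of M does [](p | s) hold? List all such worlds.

u

Let φ = [](p | s). Evaluate φ at each world:
  u (successors {y, m}): φ is true.
  v (successors {v, y, z}): φ is false.
  w (successors {v, w, x, z, m}): φ is false.
  x (successors {v, y, z, t}): φ is false.
  y (successors {u, v, y, z, m}): φ is false.
  z (successors {u, w, t}): φ is false.
  t (successors {w, x, t}): φ is false.
  m (successors {u, w, x, y, t, m}): φ is false.
For instance, at v:
  At v: [](p | s) requires p | s at every successor {v, y, z}.
    p | s fails at z, so [](p | s) is false at v.
Satisfying worlds: {u}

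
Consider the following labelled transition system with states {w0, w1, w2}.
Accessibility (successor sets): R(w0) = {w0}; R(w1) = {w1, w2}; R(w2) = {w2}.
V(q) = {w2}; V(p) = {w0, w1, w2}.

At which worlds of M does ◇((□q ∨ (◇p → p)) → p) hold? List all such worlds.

w0, w1, w2

Let φ = ◇((□q ∨ (◇p → p)) → p). Evaluate φ at each world:
  w0 (successors {w0}): φ is true.
  w1 (successors {w1, w2}): φ is true.
  w2 (successors {w2}): φ is true.
For instance, at w1:
  At w1: ◇((□q ∨ (◇p → p)) → p) requires (□q ∨ (◇p → p)) → p at some successor in {w1, w2}.
    (□q ∨ (◇p → p)) → p holds at w1, so ◇((□q ∨ (◇p → p)) → p) is true at w1.
      At w1: □q ∨ (◇p → p) is true, p is true, so (□q ∨ (◇p → p)) → p is true.
Satisfying worlds: {w0, w1, w2}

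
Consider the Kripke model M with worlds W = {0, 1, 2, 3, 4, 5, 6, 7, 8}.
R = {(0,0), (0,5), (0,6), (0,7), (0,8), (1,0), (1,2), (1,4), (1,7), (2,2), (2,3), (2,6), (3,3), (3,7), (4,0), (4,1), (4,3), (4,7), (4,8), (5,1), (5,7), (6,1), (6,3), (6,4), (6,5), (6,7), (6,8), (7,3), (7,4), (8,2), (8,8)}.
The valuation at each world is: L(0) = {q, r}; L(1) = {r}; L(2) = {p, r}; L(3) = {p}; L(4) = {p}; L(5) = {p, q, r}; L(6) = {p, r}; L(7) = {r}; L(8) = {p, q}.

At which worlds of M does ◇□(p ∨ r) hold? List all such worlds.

Let φ = ◇□(p ∨ r). Evaluate φ at each world:
  0 (successors {0, 5, 6, 7, 8}): φ is true.
  1 (successors {0, 2, 4, 7}): φ is true.
  2 (successors {2, 3, 6}): φ is true.
  3 (successors {3, 7}): φ is true.
  4 (successors {0, 1, 3, 7, 8}): φ is true.
  5 (successors {1, 7}): φ is true.
  6 (successors {1, 3, 4, 5, 7, 8}): φ is true.
  7 (successors {3, 4}): φ is true.
  8 (successors {2, 8}): φ is true.
For instance, at 1:
  At 1: ◇□(p ∨ r) requires □(p ∨ r) at some successor in {0, 2, 4, 7}.
    □(p ∨ r) holds at 0, so ◇□(p ∨ r) is true at 1.
      At 0: □(p ∨ r) requires p ∨ r at every successor {0, 5, 6, 7, 8}.
        At 0: p ∨ r is true.
        At 5: p ∨ r is true.
        At 6: p ∨ r is true.
        At 7: p ∨ r is true.
        At 8: p ∨ r is true.
      So □(p ∨ r) is true at 0.
Satisfying worlds: {0, 1, 2, 3, 4, 5, 6, 7, 8}

0, 1, 2, 3, 4, 5, 6, 7, 8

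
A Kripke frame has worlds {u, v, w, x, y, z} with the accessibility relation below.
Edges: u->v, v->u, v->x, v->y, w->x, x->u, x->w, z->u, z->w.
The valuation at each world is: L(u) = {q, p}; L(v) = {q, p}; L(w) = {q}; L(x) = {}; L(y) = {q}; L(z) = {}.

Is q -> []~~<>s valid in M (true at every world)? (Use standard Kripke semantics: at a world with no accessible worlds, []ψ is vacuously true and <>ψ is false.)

No

Recall that []ψ holds at a world iff ψ holds at every accessible world, and <>ψ holds iff ψ holds at some accessible world.
Let φ = q -> []~~<>s. Evaluate φ at each world:
  u (successors {v}): φ is false.
  v (successors {u, x, y}): φ is false.
  w (successors {x}): φ is false.
  x (successors {u, w}): φ is true.
  y (successors ∅): φ is true.
  z (successors {u, w}): φ is true.
Detail at u (counterexample):
  At u: q is true, []~~<>s is false, so q -> []~~<>s is false.
    At u: []~~<>s requires ~~<>s at every successor {v}.
      ~~<>s fails at v, so []~~<>s is false at u.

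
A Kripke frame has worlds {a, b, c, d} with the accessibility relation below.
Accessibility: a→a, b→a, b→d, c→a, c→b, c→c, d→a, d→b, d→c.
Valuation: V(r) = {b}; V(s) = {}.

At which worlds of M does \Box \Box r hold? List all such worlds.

none

Let φ = \Box \Box r. Evaluate φ at each world:
  a (successors {a}): φ is false.
  b (successors {a, d}): φ is false.
  c (successors {a, b, c}): φ is false.
  d (successors {a, b, c}): φ is false.
For instance, at a:
  At a: \Box \Box r requires \Box r at every successor {a}.
    \Box r fails at a, so \Box \Box r is false at a.
      At a: \Box r requires r at every successor {a}.
        r fails at a, so \Box r is false at a.
Satisfying worlds: none.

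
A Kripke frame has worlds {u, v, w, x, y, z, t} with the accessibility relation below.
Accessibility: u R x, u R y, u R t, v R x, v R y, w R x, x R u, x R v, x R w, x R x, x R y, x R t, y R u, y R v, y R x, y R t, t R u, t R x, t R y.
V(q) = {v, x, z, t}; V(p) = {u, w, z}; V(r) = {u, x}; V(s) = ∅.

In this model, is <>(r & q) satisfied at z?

Recall that <>ψ holds at a world iff ψ holds at some accessible world.
At z: no accessible worlds, so <>(r & q) is false.

No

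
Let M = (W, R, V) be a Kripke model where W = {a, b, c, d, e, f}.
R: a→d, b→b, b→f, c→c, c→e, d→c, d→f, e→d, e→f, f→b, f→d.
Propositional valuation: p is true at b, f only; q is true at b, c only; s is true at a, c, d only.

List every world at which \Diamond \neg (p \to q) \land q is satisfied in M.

Let φ = \Diamond \neg (p \to q) \land q. Evaluate φ at each world:
  a (successors {d}): φ is false.
  b (successors {b, f}): φ is true.
  c (successors {c, e}): φ is false.
  d (successors {c, f}): φ is false.
  e (successors {d, f}): φ is false.
  f (successors {b, d}): φ is false.
For instance, at d:
  At d: \Diamond \neg (p \to q) is true, q is false, so \Diamond \neg (p \to q) \land q is false.
    At d: \Diamond \neg (p \to q) requires \neg (p \to q) at some successor in {c, f}.
      \neg (p \to q) holds at f, so \Diamond \neg (p \to q) is true at d.
Satisfying worlds: {b}

b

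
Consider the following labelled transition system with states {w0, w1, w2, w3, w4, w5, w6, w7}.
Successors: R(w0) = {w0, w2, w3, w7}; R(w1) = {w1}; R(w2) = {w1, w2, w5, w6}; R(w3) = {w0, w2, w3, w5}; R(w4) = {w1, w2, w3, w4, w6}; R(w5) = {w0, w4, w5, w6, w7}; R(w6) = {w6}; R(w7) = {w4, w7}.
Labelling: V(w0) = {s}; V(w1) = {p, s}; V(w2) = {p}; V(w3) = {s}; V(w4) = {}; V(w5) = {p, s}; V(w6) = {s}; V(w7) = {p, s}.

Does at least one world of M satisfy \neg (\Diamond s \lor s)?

Let φ = \neg (\Diamond s \lor s). Evaluate φ at each world:
  w0 (successors {w0, w2, w3, w7}): φ is false.
  w1 (successors {w1}): φ is false.
  w2 (successors {w1, w2, w5, w6}): φ is false.
  w3 (successors {w0, w2, w3, w5}): φ is false.
  w4 (successors {w1, w2, w3, w4, w6}): φ is false.
  w5 (successors {w0, w4, w5, w6, w7}): φ is false.
  w6 (successors {w6}): φ is false.
  w7 (successors {w4, w7}): φ is false.
For instance, at w4:
  At w4: \Diamond s \lor s is true, so \neg (\Diamond s \lor s) is false.
    At w4: \Diamond s is true, s is false, so \Diamond s \lor s is true.
      At w4: \Diamond s requires s at some successor in {w1, w2, w3, w4, w6}.
        s holds at w1, so \Diamond s is true at w4.

No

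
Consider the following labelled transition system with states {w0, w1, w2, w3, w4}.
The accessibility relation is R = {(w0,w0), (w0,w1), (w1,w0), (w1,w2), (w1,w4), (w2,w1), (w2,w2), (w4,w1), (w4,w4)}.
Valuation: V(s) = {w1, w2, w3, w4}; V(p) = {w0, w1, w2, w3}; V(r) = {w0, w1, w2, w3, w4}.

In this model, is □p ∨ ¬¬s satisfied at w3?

Recall that □ψ holds at a world iff ψ holds at every accessible world, and ◇ψ holds iff ψ holds at some accessible world.
At w3: □p is true, ¬¬s is true, so □p ∨ ¬¬s is true.
  At w3: no accessible worlds, so □p holds vacuously.

Yes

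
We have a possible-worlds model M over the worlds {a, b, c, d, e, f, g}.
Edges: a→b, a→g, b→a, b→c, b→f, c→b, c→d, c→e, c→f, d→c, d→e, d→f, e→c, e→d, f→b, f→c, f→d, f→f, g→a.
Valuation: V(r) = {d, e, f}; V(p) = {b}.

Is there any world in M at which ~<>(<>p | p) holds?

No

Recall that <>ψ holds at a world iff ψ holds at some accessible world.
Let φ = ~<>(<>p | p). Evaluate φ at each world:
  a (successors {b, g}): φ is false.
  b (successors {a, c, f}): φ is false.
  c (successors {b, d, e, f}): φ is false.
  d (successors {c, e, f}): φ is false.
  e (successors {c, d}): φ is false.
  f (successors {b, c, d, f}): φ is false.
  g (successors {a}): φ is false.
For instance, at g:
  At g: <>(<>p | p) is true, so ~<>(<>p | p) is false.
    At g: <>(<>p | p) requires <>p | p at some successor in {a}.
      <>p | p holds at a, so <>(<>p | p) is true at g.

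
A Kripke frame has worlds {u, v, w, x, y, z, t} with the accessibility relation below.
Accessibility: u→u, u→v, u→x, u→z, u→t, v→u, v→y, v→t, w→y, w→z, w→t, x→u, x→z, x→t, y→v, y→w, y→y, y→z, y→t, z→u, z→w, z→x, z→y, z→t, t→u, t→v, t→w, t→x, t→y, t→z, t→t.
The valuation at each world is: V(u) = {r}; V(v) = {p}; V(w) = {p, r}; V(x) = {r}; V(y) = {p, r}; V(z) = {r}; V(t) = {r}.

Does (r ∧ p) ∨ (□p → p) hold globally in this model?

Yes

Recall that □ψ holds at a world iff ψ holds at every accessible world, and ◇ψ holds iff ψ holds at some accessible world.
Let φ = (r ∧ p) ∨ (□p → p). Evaluate φ at each world:
  u (successors {u, v, x, z, t}): φ is true.
  v (successors {u, y, t}): φ is true.
  w (successors {y, z, t}): φ is true.
  x (successors {u, z, t}): φ is true.
  y (successors {v, w, y, z, t}): φ is true.
  z (successors {u, w, x, y, t}): φ is true.
  t (successors {u, v, w, x, y, z, t}): φ is true.
For instance, at v:
  At v: r ∧ p is false, □p → p is true, so (r ∧ p) ∨ (□p → p) is true.
    At v: □p is false, p is true, so □p → p is true.
      At v: □p requires p at every successor {u, y, t}.
        p fails at u, so □p is false at v.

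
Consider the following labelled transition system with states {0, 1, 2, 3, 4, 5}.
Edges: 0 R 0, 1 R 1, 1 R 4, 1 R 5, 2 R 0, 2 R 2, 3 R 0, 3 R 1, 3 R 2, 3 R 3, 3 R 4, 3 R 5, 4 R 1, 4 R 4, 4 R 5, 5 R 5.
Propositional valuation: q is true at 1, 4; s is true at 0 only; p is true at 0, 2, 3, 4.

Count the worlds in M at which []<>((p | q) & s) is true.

2

Let φ = []<>((p | q) & s). Evaluate φ at each world:
  0 (successors {0}): φ is true.
  1 (successors {1, 4, 5}): φ is false.
  2 (successors {0, 2}): φ is true.
  3 (successors {0, 1, 2, 3, 4, 5}): φ is false.
  4 (successors {1, 4, 5}): φ is false.
  5 (successors {5}): φ is false.
For instance, at 4:
  At 4: []<>((p | q) & s) requires <>((p | q) & s) at every successor {1, 4, 5}.
    <>((p | q) & s) fails at 1, so []<>((p | q) & s) is false at 4.
      At 1: <>((p | q) & s) requires (p | q) & s at some successor in {1, 4, 5}.
        At 1: (p | q) & s is false.
        At 4: (p | q) & s is false.
        At 5: (p | q) & s is false.
      So <>((p | q) & s) is false at 1.
Satisfying worlds: {0, 2}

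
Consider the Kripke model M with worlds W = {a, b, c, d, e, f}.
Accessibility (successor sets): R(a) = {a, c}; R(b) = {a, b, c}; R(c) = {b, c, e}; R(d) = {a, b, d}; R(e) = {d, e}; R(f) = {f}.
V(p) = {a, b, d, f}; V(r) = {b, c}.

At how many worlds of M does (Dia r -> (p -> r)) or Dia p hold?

Let φ = (Dia r -> (p -> r)) or Dia p. Evaluate φ at each world:
  a (successors {a, c}): φ is true.
  b (successors {a, b, c}): φ is true.
  c (successors {b, c, e}): φ is true.
  d (successors {a, b, d}): φ is true.
  e (successors {d, e}): φ is true.
  f (successors {f}): φ is true.
For instance, at c:
  At c: Dia r -> (p -> r) is true, Dia p is true, so (Dia r -> (p -> r)) or Dia p is true.
    At c: Dia r is true, p -> r is true, so Dia r -> (p -> r) is true.
      At c: Dia r requires r at some successor in {b, c, e}.
        r holds at b, so Dia r is true at c.
    At c: Dia p requires p at some successor in {b, c, e}.
      p holds at b, so Dia p is true at c.
Satisfying worlds: {a, b, c, d, e, f}

6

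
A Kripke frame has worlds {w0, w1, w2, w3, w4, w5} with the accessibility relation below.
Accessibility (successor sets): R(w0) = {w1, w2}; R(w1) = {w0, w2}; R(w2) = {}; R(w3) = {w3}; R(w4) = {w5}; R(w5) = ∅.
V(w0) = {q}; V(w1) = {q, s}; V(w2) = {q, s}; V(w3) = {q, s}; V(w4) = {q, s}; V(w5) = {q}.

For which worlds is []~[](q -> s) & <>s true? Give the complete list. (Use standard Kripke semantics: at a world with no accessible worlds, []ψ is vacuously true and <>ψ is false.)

Let φ = []~[](q -> s) & <>s. Evaluate φ at each world:
  w0 (successors {w1, w2}): φ is false.
  w1 (successors {w0, w2}): φ is false.
  w2 (successors ∅): φ is false.
  w3 (successors {w3}): φ is false.
  w4 (successors {w5}): φ is false.
  w5 (successors ∅): φ is false.
For instance, at w1:
  At w1: []~[](q -> s) is false, <>s is true, so []~[](q -> s) & <>s is false.
    At w1: []~[](q -> s) requires ~[](q -> s) at every successor {w0, w2}.
      ~[](q -> s) fails at w0, so []~[](q -> s) is false at w1.
    At w1: <>s requires s at some successor in {w0, w2}.
      s holds at w2, so <>s is true at w1.
Satisfying worlds: none.

none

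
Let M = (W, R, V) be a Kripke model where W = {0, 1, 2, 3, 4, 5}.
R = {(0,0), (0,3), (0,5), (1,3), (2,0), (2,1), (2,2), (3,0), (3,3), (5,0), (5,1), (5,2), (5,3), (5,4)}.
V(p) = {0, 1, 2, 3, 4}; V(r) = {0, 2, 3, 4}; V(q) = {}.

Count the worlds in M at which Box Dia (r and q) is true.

1

Let φ = Box Dia (r and q). Evaluate φ at each world:
  0 (successors {0, 3, 5}): φ is false.
  1 (successors {3}): φ is false.
  2 (successors {0, 1, 2}): φ is false.
  3 (successors {0, 3}): φ is false.
  4 (successors ∅): φ is true.
  5 (successors {0, 1, 2, 3, 4}): φ is false.
For instance, at 1:
  At 1: Box Dia (r and q) requires Dia (r and q) at every successor {3}.
    Dia (r and q) fails at 3, so Box Dia (r and q) is false at 1.
      At 3: Dia (r and q) requires r and q at some successor in {0, 3}.
        At 0: r and q is false.
        At 3: r and q is false.
      So Dia (r and q) is false at 3.
Satisfying worlds: {4}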